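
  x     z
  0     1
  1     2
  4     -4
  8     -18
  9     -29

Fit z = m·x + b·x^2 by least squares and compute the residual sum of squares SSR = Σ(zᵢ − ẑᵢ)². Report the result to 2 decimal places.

Forming AᵀA = [[162, 1306]; [1306, 10914]] and Aᵀz = [-419, -3563]ᵀ gives AᵀA·[m, b]ᵀ = Aᵀz.
Eliminating b: 10914·(row 1) − 1306·(row 2) gives 62432·m = 10914·(-419) − 1306·(-3563) = 80312, so m = 10039/7804.
Then b = ((-3563) − 1306·(10039/7804))/10914 = -3749/7804.
Residuals: 1, 4659/3902, -2847/1951, 4788/1951, -6499/3902; SSR = 52099/3902.

SSR = 13.35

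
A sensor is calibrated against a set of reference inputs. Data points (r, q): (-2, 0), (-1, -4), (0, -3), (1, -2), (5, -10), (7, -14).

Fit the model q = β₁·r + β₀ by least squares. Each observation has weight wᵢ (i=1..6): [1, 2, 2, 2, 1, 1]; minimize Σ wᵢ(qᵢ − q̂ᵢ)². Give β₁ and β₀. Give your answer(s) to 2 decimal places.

The normal system AᵀWA·[β₁, β₀]ᵀ = AᵀWq is [[82, 10]; [10, 9]]·[β₁, β₀]ᵀ = [-144, -42]ᵀ.
det = 82·9 − 10² = 638.
β₁ = ((-144)·9 − 10·(-42))/638 = -438/319; β₀ = (82·(-42) − 10·(-144))/638 = -1002/319.

β₁ = -1.37, β₀ = -3.14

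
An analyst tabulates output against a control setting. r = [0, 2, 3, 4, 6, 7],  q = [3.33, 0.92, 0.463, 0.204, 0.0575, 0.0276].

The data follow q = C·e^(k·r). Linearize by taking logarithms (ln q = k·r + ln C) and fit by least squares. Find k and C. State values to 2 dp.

Linearized form: ln q = k·r + ln C. From the 6 transformed points,
Σr = 22.0000, Σ(r)² = 114.0000, Σln q = -7.6860, Σr·ln q = -51.1008.
Equations: 114.0000·k + 22.0000·ln C = -51.1008;  22.0000·k + 6·ln C = -7.6860.
Slope k = (n·Σr·ln q − Σr·Σln q)/(n·Σ(r)² − (Σr)²) = (6·-51.1008 − 22.0000·-7.6860)/200.0000 = -0.68757; ln C = (Σln q − k·Σr)/n = 1.24008, so C = exp(1.24008) = 3.45588.

k = -0.69, C = 3.46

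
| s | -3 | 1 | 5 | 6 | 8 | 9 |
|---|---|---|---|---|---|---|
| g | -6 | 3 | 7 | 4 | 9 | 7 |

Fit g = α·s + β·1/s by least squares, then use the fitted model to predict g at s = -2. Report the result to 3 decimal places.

ĝ = -3.271

Sums needed: Σs·s = 216, Σs·1/s = 6, Σ1/s·1/s = 156409/129600.
For Xᵀg: Σs·g = 215, Σ1/s·g = 3229/360.
Normal equations: [[216, 6]; [6, 156409/129600]]·[α, β]ᵀ = [215, 3229/360]ᵀ.
Eliminating β: (156409/129600)·(row 1) − 6·(row 2) gives (134809/600)·α = (156409/129600)·215 − 6·(3229/360) = 5330659/25920, so α = 26653295/29118744.
Then β = ((3229/360) − 6·(26653295/29118744))/(156409/129600) = 388440/134809.
At s = -2: ĝ = (26653295/29118744)·(-2) + (388440/134809)·(-1/2) = -47629055/14559372.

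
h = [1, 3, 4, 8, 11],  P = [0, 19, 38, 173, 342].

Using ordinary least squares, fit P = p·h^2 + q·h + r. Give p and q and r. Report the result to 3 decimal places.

p = 3.116, q = -3.269, r = 0.545

With design matrix A, AᵀA = [[19075, 1935, 211]; [1935, 211, 27]; [211, 27, 5]] and AᵀP = [53233, 5355, 572]ᵀ.
Row-reducing yields p = 58737/18848, q = -61623/18848, r = 5137/9424.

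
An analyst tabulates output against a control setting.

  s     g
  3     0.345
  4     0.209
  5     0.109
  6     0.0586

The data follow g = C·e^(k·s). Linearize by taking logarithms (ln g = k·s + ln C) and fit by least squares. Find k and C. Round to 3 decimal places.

k = -0.597, C = 2.150

Taking logs, ln g = k·s + ln C, so regress ln g on s.
XᵀX = [[86.0000, 18.0000]; [18.0000, 4]], rhs = [-37.5585, -7.6831]ᵀ  (here Σs = 18.0000, Σ(s)² = 86.0000, Σln g = -7.6831, Σs·ln g = -37.5585).
Slope k = (n·Σs·ln g − Σs·Σln g)/(n·Σ(s)² − (Σs)²) = (4·-37.5585 − 18.0000·-7.6831)/20.0000 = -0.59694; ln C = (Σln g − k·Σs)/n = 0.76547, so C = exp(0.76547) = 2.15001.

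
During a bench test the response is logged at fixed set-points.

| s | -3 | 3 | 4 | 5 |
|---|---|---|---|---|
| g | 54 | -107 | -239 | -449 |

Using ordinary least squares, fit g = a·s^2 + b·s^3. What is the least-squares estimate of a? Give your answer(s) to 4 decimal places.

Normal-equation sums: Σs^2·s^2 = 1043, Σs^2·s^3 = 4149, Σs^3·s^3 = 21179.
For Mᵀg: Σs^2·g = -15526, Σs^3·g = -75768.
Normal equations: [[1043, 4149]; [4149, 21179]]·[a, b]ᵀ = [-15526, -75768]ᵀ.
Eliminating b: 21179·(row 1) − 4149·(row 2) gives 4875496·a = 21179·(-15526) − 4149·(-75768) = -14463722, so a = -7231861/2437748.
Then b = ((-75768) − 4149·(-7231861/2437748))/21179 = -7304325/2437748.

a = -2.9666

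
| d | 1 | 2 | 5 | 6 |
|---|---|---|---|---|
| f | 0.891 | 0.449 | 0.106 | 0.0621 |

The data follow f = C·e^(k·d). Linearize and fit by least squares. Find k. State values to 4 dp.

k = -0.5191

Taking logs, ln f = k·d + ln C, so regress ln f on d.
Σd = 14.0000, Σ(d)² = 66.0000, Σln f = -5.9395, Σd·ln f = -29.6125.
Equations: 66.0000·k + 14.0000·ln C = -29.6125;  14.0000·k + 4·ln C = -5.9395.
Slope k = (n·Σd·ln f − Σd·Σln f)/(n·Σ(d)² − (Σd)²) = (4·-29.6125 − 14.0000·-5.9395)/68.0000 = -0.51908; ln C = (Σln f − k·Σd)/n = 0.33192.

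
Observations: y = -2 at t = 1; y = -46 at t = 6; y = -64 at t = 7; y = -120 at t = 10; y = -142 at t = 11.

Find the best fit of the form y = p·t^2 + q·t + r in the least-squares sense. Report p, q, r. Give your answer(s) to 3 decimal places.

The normal equations are: 28339·p + 2891·q + 307·r = -33976;  2891·p + 307·q + 35·r = -3488;  307·p + 35·q + 5·r = -374.
Solving the 3×3 system (Gaussian elimination) gives p = -277/281, q = -628/281, r = 385/281.

p = -0.986, q = -2.235, r = 1.370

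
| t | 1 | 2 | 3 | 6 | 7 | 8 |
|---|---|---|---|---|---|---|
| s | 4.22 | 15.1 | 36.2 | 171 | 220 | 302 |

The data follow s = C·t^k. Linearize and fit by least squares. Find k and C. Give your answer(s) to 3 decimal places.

Taking logs, ln s = k·ln t + ln C, so regress ln s on ln t.
Σln t = 7.6089, Σ(ln t)² = 13.0084, Σln s = 23.9893, Σln t·ln s = 37.4073.
Normal system: [[13.0084, 7.6089]; [7.6089, 6]]·[k, ln C]ᵀ = [37.4073, 23.9893]ᵀ.
Solving (det = 20.1558): k = 2.07942, ln C = 1.36121, so C = exp(1.36121) = 3.90092.

k = 2.079, C = 3.901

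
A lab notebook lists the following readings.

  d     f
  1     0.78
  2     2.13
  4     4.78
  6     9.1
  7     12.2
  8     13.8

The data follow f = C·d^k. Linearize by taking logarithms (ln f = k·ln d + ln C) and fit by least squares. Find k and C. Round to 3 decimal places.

Linearized form: ln f = k·ln d + ln C. From the 6 transformed points,
AᵀA = [[13.7233, 7.8966]; [7.8966, 6]], rhs = [16.9750, 9.4065]ᵀ  (here Σln d = 7.8966, Σ(ln d)² = 13.7233, Σln f = 9.4065, Σln d·ln f = 16.9750).
Δ = 13.7233·6 − (7.8966)² = 19.9843; k = (16.9750·6 − 7.8966·9.4065)/19.9843 = 1.37964, ln C = (13.7233·9.4065 − 7.8966·16.9750)/19.9843 = -0.24799, so C = exp(-0.24799) = 0.78037.

k = 1.380, C = 0.780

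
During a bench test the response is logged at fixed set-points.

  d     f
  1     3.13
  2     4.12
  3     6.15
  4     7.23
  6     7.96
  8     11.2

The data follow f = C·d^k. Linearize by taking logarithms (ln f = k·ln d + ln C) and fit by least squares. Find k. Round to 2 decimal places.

k = 0.60

Linearized form: ln f = k·ln d + ln C. From the 6 transformed points,
Σln d = 7.0493, Σ(ln d)² = 11.1437, Σln f = 10.8419, Σln d·ln f = 14.4600.
Equations: 11.1437·k + 7.0493·ln C = 14.4600;  7.0493·k + 6·ln C = 10.8419.
Δ = 11.1437·6 − (7.0493)² = 17.1702; k = (14.4600·6 − 7.0493·10.8419)/17.1702 = 0.60178, ln C = (11.1437·10.8419 − 7.0493·14.4600)/17.1702 = 1.09997.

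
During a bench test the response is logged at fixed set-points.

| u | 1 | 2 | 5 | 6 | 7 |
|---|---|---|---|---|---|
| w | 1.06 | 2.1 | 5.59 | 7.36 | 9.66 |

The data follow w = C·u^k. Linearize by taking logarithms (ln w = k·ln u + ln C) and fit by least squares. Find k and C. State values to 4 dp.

Let Y = ln w. Fitting Y = k·ln u + ln C by least squares:
Σln u = 6.0403, Σ(ln u)² = 10.0677, Σln w = 6.7852, Σln u·ln w = 11.2739.
Normal system: [[10.0677, 6.0403]; [6.0403, 5]]·[k, ln C]ᵀ = [11.2739, 6.7852]ᵀ.
Slope k = (n·Σln u·ln w − Σln u·Σln w)/(n·Σ(ln u)² − (Σln u)²) = (5·11.2739 − 6.0403·6.7852)/13.8539 = 1.11050; ln C = (Σln w − k·Σln u)/n = 0.01551, so C = exp(0.01551) = 1.01563.

k = 1.1105, C = 1.0156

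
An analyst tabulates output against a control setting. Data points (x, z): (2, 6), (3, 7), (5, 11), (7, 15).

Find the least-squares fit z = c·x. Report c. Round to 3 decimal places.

c = 2.218

Forming MᵀM = [[87]] and Mᵀz = [193]ᵀ gives MᵀM·[c]ᵀ = Mᵀz.
c = 193/87 = 2.21839.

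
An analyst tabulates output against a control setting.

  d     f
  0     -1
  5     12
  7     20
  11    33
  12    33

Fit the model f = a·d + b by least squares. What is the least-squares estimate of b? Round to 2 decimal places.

With design matrix X, XᵀX = [[339, 35]; [35, 5]] and Xᵀf = [959, 97]ᵀ.
Eliminating b: 5·(row 1) − 35·(row 2) gives 470·a = 5·959 − 35·97 = 1400, so a = 140/47.
Then b = (97 − 35·(140/47))/5 = -341/235.

b = -1.45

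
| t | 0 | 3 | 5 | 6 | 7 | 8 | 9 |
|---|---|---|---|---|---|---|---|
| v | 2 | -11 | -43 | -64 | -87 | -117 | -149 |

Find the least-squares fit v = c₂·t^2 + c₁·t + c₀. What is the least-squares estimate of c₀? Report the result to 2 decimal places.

c₀ = 2.40

Compute the Gram sums: Σt^2·t^2 = 15060, Σt^2·t = 1952, Σt^2 = 264, Σt·t = 264, Σt = 38, Σ1 = 7.
For Aᵀv: Σt^2·v = -27298, Σt·v = -3518, Σv = -469.
Row-reducing yields c₂ = -44017/22162, c₁ = 11237/11081, c₀ = 3801/1583.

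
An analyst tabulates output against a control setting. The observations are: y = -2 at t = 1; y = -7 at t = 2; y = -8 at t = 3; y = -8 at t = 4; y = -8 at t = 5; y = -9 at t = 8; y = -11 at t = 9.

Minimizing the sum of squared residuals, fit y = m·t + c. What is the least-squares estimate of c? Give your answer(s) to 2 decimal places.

Sums needed: Σt·t = 200, Σt = 32, Σ1 = 7.
For Xᵀy: Σt·y = -283, Σy = -53.
XᵀX·[m, c]ᵀ = Xᵀy becomes [[200, 32]; [32, 7]]·[m, c]ᵀ = [-283, -53]ᵀ.
Eliminating c: 7·(row 1) − 32·(row 2) gives 376·m = 7·(-283) − 32·(-53) = -285, so m = -285/376.
Then c = ((-53) − 32·(-285/376))/7 = -193/47.

c = -4.11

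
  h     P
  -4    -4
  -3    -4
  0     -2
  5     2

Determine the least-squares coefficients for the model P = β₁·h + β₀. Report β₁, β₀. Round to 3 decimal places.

β₁ = 0.694, β₀ = -1.653

With design matrix M, MᵀM = [[50, -2]; [-2, 4]] and MᵀP = [38, -8]ᵀ.
Determinant 50·4 − (-2)² = 196.
β₁ = (38·4 − (-2)·(-8))/196 = 34/49; β₀ = (50·(-8) − (-2)·38)/196 = -81/49.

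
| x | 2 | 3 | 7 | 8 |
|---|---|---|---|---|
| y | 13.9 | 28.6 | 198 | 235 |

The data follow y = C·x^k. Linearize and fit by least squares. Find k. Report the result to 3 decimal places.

k = 2.105

Linearized form: ln y = k·ln x + ln C. From the 4 transformed points,
Σln x = 5.8171, Σ(ln x)² = 9.7980, Σln y = 16.7331, Σln x·ln y = 27.1518.
Normal system: [[9.7980, 5.8171]; [5.8171, 4]]·[k, ln C]ᵀ = [27.1518, 16.7331]ᵀ.
Δ = 9.7980·4 − (5.8171)² = 5.3534; k = (27.1518·4 − 5.8171·16.7331)/5.3534 = 2.10492, ln C = (9.7980·16.7331 − 5.8171·27.1518)/5.3534 = 1.12215.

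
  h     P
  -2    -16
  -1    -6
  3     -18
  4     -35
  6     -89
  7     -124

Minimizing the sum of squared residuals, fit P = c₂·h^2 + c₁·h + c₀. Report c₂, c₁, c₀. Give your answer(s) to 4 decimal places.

Sums needed: Σh^2·h^2 = 4051, Σh^2·h = 641, Σh^2 = 115, Σh·h = 115, Σh = 17, Σ1 = 6.
And Σh^2·P = -10072, Σh·P = -1558, ΣP = -288.
AᵀA·[c₂, c₁, c₀]ᵀ = AᵀP becomes [[4051, 641, 115]; [641, 115, 17]; [115, 17, 6]]·[c₂, c₁, c₀]ᵀ = [-10072, -1558, -288]ᵀ.
Row-reducing yields c₂ = -42223/14460, c₁ = 38573/14460, c₀ = 492/1205.

c₂ = -2.9200, c₁ = 2.6676, c₀ = 0.4083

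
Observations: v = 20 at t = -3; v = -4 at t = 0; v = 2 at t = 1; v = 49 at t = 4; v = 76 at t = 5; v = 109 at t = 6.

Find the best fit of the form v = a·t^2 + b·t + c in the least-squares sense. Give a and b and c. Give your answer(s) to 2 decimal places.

From the data, Σt^2·t^2 = 2259, Σt^2·t = 379, Σt^2 = 87, Σt·t = 87, Σt = 13, Σ1 = 6.
Right-hand side: Σt^2·v = 6790, Σt·v = 1172, Σv = 252.
Row-reducing yields a = 17795/6108, b = 2457/2036, c = -8731/3054.

a = 2.91, b = 1.21, c = -2.86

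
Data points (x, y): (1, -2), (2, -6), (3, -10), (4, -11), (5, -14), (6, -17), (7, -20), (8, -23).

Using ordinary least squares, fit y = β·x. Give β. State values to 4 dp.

Sums needed: Σx·x = 204.
Moment sums: Σx·y = -584.
So AᵀA·[β]ᵀ = Aᵀy: [[204]]·[β]ᵀ = [-584]ᵀ.
β = (-584)/204 = -2.86275.

β = -2.8627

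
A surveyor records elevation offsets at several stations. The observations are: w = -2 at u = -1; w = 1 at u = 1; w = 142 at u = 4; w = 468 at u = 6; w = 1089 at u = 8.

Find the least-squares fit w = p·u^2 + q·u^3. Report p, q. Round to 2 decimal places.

Entries of XᵀX: Σu^2·u^2 = 5650, Σu^2·u^3 = 41568, Σu^3·u^3 = 312898.
Moment sums: Σu^2·w = 88815, Σu^3·w = 667747.
XᵀX·[p, q]ᵀ = Xᵀw becomes [[5650, 41568]; [41568, 312898]]·[p, q]ᵀ = [88815, 667747]ᵀ.
Eliminating q: 312898·(row 1) − 41568·(row 2) gives 39975076·p = 312898·88815 − 41568·667747 = 33128574, so p = 16564287/19987538.
Then q = (667747 − 41568·(16564287/19987538))/312898 = 40454315/19987538.

p = 0.83, q = 2.02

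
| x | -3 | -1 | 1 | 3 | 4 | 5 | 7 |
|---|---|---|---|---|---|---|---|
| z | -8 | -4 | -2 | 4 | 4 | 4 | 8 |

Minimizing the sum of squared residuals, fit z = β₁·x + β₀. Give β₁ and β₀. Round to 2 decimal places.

β₁ = 1.58, β₀ = -2.76

The normal system MᵀM·[β₁, β₀]ᵀ = Mᵀz is [[110, 16]; [16, 7]]·[β₁, β₀]ᵀ = [130, 6]ᵀ.
Determinant 110·7 − 16² = 514.
β₁ = (130·7 − 16·6)/514 = 407/257; β₀ = (110·6 − 16·130)/514 = -710/257.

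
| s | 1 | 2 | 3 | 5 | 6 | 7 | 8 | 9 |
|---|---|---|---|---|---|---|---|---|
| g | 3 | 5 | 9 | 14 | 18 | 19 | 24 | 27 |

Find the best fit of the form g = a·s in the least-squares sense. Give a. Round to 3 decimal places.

a = 2.922

Normal-equation sums: Σs·s = 269.
For Aᵀg: Σs·g = 786.
So AᵀA·[a]ᵀ = Aᵀg: [[269]]·[a]ᵀ = [786]ᵀ.
a = 786/269 = 2.92193.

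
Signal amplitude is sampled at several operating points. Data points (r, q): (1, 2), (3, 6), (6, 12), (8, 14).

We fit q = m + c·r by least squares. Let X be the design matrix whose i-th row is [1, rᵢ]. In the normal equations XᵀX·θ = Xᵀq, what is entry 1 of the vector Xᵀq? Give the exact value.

34

Entry 1 ↔ basis 1, so (Xᵀq)_{1} = Σᵢ qᵢ = (1)·(2) + (1)·(6) + (1)·(12) + (1)·(14) = 34.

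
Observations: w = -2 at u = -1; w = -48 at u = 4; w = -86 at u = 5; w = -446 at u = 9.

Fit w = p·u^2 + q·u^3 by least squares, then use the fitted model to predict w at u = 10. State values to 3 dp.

The normal system MᵀM·[p, q]ᵀ = Mᵀw is [[7443, 63197]; [63197, 551163]]·[p, q]ᵀ = [-39046, -338954]ᵀ.
Eliminating q: 551163·(row 1) − 63197·(row 2) gives 108445400·p = 551163·(-39046) − 63197·(-338954) = -99834560, so p = -356552/387305.
Then q = ((-338954) − 63197·(-356552/387305))/551163 = -197302/387305.
At u = 10: ŵ = (-356552/387305)·(100) + (-197302/387305)·(1000) = -46591440/77461.

ŵ = -601.483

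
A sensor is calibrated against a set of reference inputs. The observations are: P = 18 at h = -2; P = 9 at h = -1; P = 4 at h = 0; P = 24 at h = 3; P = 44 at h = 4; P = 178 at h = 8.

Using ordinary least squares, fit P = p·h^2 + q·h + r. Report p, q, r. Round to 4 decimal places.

With design matrix X, XᵀX = [[4450, 594, 94]; [594, 94, 12]; [94, 12, 6]] and XᵀP = [12393, 1627, 277]ᵀ.
Solving the 3×3 system (Gaussian elimination) gives p = 27449/9338, q = -277/161, r = 16601/4669.

p = 2.9395, q = -1.7205, r = 3.5556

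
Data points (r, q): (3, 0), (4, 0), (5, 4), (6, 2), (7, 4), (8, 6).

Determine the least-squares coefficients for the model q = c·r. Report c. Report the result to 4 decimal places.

c = 0.5427

Sums needed: Σr·r = 199.
And Σr·q = 108.
So XᵀX·[c]ᵀ = Xᵀq: [[199]]·[c]ᵀ = [108]ᵀ.
Hence c = 108 / 199 ≈ 0.542714.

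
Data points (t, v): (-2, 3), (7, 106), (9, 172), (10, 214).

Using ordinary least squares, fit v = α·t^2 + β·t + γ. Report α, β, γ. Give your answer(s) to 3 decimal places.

Normal-equation sums: Σt^2·t^2 = 18978, Σt^2·t = 2064, Σt^2 = 234, Σt·t = 234, Σt = 24, Σ1 = 4.
And Σt^2·v = 40538, Σt·v = 4424, Σv = 495.
Normal equations: [[18978, 2064, 234]; [2064, 234, 24]; [234, 24, 4]]·[α, β, γ]ᵀ = [40538, 4424, 495]ᵀ.
Row-reducing yields α = 5507/2694, β = 7846/6735, γ = -12679/4490.

α = 2.044, β = 1.165, γ = -2.824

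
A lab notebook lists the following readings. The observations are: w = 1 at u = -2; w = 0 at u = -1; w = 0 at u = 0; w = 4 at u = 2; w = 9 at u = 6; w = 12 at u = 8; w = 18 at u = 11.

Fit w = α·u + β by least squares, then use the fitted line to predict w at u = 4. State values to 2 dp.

ŵ = 7.07

With design matrix M, MᵀM = [[230, 24]; [24, 7]] and Mᵀw = [354, 44]ᵀ.
Eliminating β: 7·(row 1) − 24·(row 2) gives 1034·α = 7·354 − 24·44 = 1422, so α = 711/517.
Then β = (44 − 24·(711/517))/7 = 812/517.
At u = 4: ŵ = (711/517)·(4) + (812/517)·(1) = 3656/517.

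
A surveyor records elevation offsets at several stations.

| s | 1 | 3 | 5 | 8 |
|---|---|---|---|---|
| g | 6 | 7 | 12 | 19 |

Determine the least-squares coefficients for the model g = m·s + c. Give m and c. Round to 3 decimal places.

m = 1.944, c = 2.738

From the data, Σs·s = 99, Σs = 17, Σ1 = 4.
Right-hand side: Σs·g = 239, Σg = 44.
AᵀA·[m, c]ᵀ = Aᵀg becomes [[99, 17]; [17, 4]]·[m, c]ᵀ = [239, 44]ᵀ.
Δ = 99·4 − 17² = 107.
m = (239·4 − 17·44)/107 = 208/107; c = (99·44 − 17·239)/107 = 293/107.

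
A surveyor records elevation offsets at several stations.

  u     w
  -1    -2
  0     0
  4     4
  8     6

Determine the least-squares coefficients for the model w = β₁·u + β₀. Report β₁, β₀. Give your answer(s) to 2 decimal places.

The normal equations are: 81·β₁ + 11·β₀ = 66;  11·β₁ + 4·β₀ = 8.
(Σu·u = 81, Σu = 11, Σ1 = 4, Σu·w = 66, Σw = 8.)
Δ = 81·4 − 11² = 203.
β₁ = (66·4 − 11·8)/203 = 176/203; β₀ = (81·8 − 11·66)/203 = -78/203.

β₁ = 0.87, β₀ = -0.38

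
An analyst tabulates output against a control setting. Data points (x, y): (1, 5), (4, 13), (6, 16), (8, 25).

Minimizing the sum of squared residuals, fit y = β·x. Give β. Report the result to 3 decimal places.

β = 3.017

With design matrix M, MᵀM = [[117]] and Mᵀy = [353]ᵀ.
β = 353/117 = 3.01709.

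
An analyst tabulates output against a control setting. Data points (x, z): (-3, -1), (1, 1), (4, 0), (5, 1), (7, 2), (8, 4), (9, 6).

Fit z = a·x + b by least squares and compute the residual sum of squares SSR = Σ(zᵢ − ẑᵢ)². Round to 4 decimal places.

SSR = 10.3024

From the data, Σx·x = 245, Σx = 31, Σ1 = 7.
Right-hand side: Σx·z = 109, Σz = 13.
Δ = 245·7 − 31² = 754.
a = (109·7 − 31·13)/754 = 180/377; b = (245·13 − 31·109)/754 = -97/377.
Residuals: 20/29, 294/377, -623/377, -426/377, -409/377, 165/377, 739/377; SSR = 3884/377.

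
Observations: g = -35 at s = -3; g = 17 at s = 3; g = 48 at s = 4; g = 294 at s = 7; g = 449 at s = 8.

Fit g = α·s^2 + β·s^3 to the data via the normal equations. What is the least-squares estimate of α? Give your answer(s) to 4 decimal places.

α = -0.9858

Sums needed: Σs^2·s^2 = 6915, Σs^2·s^3 = 50599, Σs^3·s^3 = 385347.
And Σs^2·g = 43748, Σs^3·g = 335206.
MᵀM·[α, β]ᵀ = Mᵀg becomes [[6915, 50599]; [50599, 385347]]·[α, β]ᵀ = [43748, 335206]ᵀ.
Eliminating β: 385347·(row 1) − 50599·(row 2) gives 104415704·α = 385347·43748 − 50599·335206 = -102927838, so α = -51463919/52207852.
Then β = (335206 − 50599·(-51463919/52207852))/385347 = 52172219/52207852.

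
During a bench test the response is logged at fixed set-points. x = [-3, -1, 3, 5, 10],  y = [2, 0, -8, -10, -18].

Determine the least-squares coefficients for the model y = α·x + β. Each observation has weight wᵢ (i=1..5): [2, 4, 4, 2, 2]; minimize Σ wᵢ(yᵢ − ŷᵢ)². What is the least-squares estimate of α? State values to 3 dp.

α = -1.601

MᵀWM·[α, β]ᵀ = MᵀWy reads: 308·α + 32·β = -568;  32·α + 14·β = -84.
(Σwᵢ·x·x = 308, Σwᵢ·x = 32, Σwᵢ·1 = 14, Σwᵢ·x·y = -568, Σwᵢ·y = -84.)
Eliminating β: 14·(row 1) − 32·(row 2) gives 3288·α = 14·(-568) − 32·(-84) = -5264, so α = -658/411.
Then β = ((-84) − 32·(-658/411))/14 = -962/411.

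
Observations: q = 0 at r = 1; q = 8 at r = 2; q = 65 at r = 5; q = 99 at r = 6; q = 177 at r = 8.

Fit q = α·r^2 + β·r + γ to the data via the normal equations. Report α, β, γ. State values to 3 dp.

The normal system AᵀA·[α, β, γ]ᵀ = Aᵀq is [[6034, 862, 130]; [862, 130, 22]; [130, 22, 5]]·[α, β, γ]ᵀ = [16549, 2351, 349]ᵀ.
Solving the 3×3 system (Gaussian elimination) gives α = 35/12, β = -11/12, γ = -2.

α = 2.917, β = -0.917, γ = -2.000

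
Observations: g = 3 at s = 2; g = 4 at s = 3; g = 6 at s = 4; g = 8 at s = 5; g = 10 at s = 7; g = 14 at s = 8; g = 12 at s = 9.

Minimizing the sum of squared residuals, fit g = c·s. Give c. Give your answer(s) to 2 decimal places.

c = 1.50

Compute the Gram sums: Σs·s = 248.
Right-hand side: Σs·g = 372.
So AᵀA·[c]ᵀ = Aᵀg: [[248]]·[c]ᵀ = [372]ᵀ.
Hence c = 372 / 248 ≈ 1.5.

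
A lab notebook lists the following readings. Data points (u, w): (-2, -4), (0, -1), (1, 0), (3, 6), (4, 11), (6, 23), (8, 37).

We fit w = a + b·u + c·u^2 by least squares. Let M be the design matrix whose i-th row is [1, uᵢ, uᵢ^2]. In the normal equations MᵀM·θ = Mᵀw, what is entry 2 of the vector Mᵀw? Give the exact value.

Entry 2 ↔ basis u, so (Mᵀw)_{2} = Σᵢ (u)·wᵢ = (-2)·(-4) + (0)·(-1) + (1)·(0) + (3)·(6) + (4)·(11) + (6)·(23) + (8)·(37) = 504.

504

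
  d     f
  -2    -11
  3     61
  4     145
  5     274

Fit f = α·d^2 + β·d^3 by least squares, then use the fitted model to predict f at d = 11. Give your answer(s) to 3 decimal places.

f̂ = 2765.111

Sums needed: Σd^2·d^2 = 978, Σd^2·d^3 = 4360, Σd^3·d^3 = 20514.
Right-hand side: Σd^2·f = 9675, Σd^3·f = 45265.
So AᵀA·[α, β]ᵀ = Aᵀf: [[978, 4360]; [4360, 20514]]·[α, β]ᵀ = [9675, 45265]ᵀ.
Δ = 978·20514 − 4360² = 1053092.
α = (9675·20514 − 4360·45265)/1053092 = 558775/526546; β = (978·45265 − 4360·9675)/1053092 = 1043085/526546.
At d = 11: f̂ = (558775/526546)·(121) + (1043085/526546)·(1331) = 727978955/263273.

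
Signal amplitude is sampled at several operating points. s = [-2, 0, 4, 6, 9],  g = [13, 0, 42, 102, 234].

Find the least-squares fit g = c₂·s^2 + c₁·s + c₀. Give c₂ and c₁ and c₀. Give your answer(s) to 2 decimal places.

With design matrix X, XᵀX = [[8129, 1001, 137]; [1001, 137, 17]; [137, 17, 5]] and Xᵀg = [23350, 2860, 391]ᵀ.
Inverting the 3×3 Gram matrix, [c₂, c₁, c₀]ᵀ = [901/298, -659/596, -527/596]ᵀ.

c₂ = 3.02, c₁ = -1.11, c₀ = -0.88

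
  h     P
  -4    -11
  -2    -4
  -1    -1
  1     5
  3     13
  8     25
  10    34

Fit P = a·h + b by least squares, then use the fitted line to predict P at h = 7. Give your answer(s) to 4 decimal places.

P̂ = 23.8140

XᵀX·[a, b]ᵀ = XᵀP reads: 195·a + 15·b = 637;  15·a + 7·b = 61.
Determinant 195·7 − 15² = 1140.
a = (637·7 − 15·61)/1140 = 886/285; b = (195·61 − 15·637)/1140 = 39/19.
At h = 7: P̂ = (886/285)·(7) + (39/19)·(1) = 6787/285.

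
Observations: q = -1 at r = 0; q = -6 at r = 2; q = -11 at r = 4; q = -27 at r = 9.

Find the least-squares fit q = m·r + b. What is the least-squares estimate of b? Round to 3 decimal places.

Entries of XᵀX: Σr·r = 101, Σr = 15, Σ1 = 4.
And Σr·q = -299, Σq = -45.
XᵀX·[m, b]ᵀ = Xᵀq becomes [[101, 15]; [15, 4]]·[m, b]ᵀ = [-299, -45]ᵀ.
Δ = 101·4 − 15² = 179.
m = ((-299)·4 − 15·(-45))/179 = -521/179; b = (101·(-45) − 15·(-299))/179 = -60/179.

b = -0.335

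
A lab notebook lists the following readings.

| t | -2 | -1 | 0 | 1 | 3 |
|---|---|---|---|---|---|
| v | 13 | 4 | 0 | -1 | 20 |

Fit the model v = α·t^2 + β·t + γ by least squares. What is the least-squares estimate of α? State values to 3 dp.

α = 2.818

The normal system XᵀX·[α, β, γ]ᵀ = Xᵀv is [[99, 19, 15]; [19, 15, 1]; [15, 1, 5]]·[α, β, γ]ᵀ = [235, 29, 36]ᵀ.
Solving the 3×3 system (Gaussian elimination) gives α = 3827/1358, β = -2137/1358, γ = -638/679.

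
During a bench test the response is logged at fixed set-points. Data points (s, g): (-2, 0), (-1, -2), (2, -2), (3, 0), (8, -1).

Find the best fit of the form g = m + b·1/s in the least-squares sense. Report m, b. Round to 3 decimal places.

Sums needed: Σ1 = 5, Σ1/s = -13/24, Σ1/s·1/s = 937/576.
Right-hand side: Σg = -5, Σ1/s·g = 7/8.
XᵀX·[m, b]ᵀ = Xᵀg becomes [[5, -13/24]; [-13/24, 937/576]]·[m, b]ᵀ = [-5, 7/8]ᵀ.
Eliminating b: (937/576)·(row 1) − (-13/24)·(row 2) gives (1129/144)·m = (937/576)·(-5) − (-13/24)·(7/8) = -1103/144, so m = -1103/1129.
Then b = ((7/8) − (-13/24)·(-1103/1129))/(937/576) = 240/1129.

m = -0.977, b = 0.213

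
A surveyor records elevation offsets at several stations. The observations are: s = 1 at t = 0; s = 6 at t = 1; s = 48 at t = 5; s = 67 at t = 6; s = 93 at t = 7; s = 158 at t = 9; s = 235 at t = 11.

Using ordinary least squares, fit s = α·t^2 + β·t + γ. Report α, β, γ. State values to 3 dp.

α = 2.036, β = -1.255, γ = 2.795

Normal-equation sums: Σt^2·t^2 = 25525, Σt^2·t = 2745, Σt^2 = 313, Σt·t = 313, Σt = 39, Σ1 = 7.
Right-hand side: Σt^2·s = 49408, Σt·s = 5306, Σs = 608.
AᵀA·[α, β, γ]ᵀ = Aᵀs becomes [[25525, 2745, 313]; [2745, 313, 39]; [313, 39, 7]]·[α, β, γ]ᵀ = [49408, 5306, 608]ᵀ.
Inverting the 3×3 Gram matrix, [α, β, γ]ᵀ = [32800/16107, -6739/5369, 109/39]ᵀ.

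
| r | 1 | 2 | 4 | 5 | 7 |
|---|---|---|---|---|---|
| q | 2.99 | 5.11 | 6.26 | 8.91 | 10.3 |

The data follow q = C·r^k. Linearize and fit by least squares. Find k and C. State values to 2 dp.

k = 0.62, C = 3.07

Let Y = ln q. Fitting Y = k·ln r + ln C by least squares:
AᵀA = [[8.7791, 5.6348]; [5.6348, 5]], rhs = [11.7316, 9.0800]ᵀ  (here Σln r = 5.6348, Σ(ln r)² = 8.7791, Σln q = 9.0800, Σln r·ln q = 11.7316).
Δ = 8.7791·5 − (5.6348)² = 12.1448; k = (11.7316·5 − 5.6348·9.0800)/12.1448 = 0.61709, ln C = (8.7791·9.0800 − 5.6348·11.7316)/12.1448 = 1.12055, so C = exp(1.12055) = 3.06655.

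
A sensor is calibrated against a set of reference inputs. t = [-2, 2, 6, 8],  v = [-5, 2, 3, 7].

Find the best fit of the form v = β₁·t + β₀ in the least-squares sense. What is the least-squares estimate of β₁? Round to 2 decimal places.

β₁ = 1.08

The normal equations are: 108·β₁ + 14·β₀ = 88;  14·β₁ + 4·β₀ = 7.
(Σt·t = 108, Σt = 14, Σ1 = 4, Σt·v = 88, Σv = 7.)
Eliminating β₀: 4·(row 1) − 14·(row 2) gives 236·β₁ = 4·88 − 14·7 = 254, so β₁ = 127/118.
Then β₀ = (7 − 14·(127/118))/4 = -119/59.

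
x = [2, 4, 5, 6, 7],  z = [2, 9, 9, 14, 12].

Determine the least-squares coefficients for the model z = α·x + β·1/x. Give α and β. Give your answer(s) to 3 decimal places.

Compute the Gram sums: Σx·x = 130, Σx·1/x = 5, Σ1/x·1/x = 70681/176400.
Moment sums: Σx·z = 253, Σ1/x·z = 3821/420.
Normal equations: [[130, 5]; [5, 70681/176400]]·[α, β]ᵀ = [253, 3821/420]ᵀ.
Eliminating β: (70681/176400)·(row 1) − 5·(row 2) gives (477853/17640)·α = (70681/176400)·253 − 5·(3821/420) = 9858193/176400, so α = 9858193/4778530.
Then β = ((3821/420) − 5·(9858193/4778530))/(70681/176400) = -1451940/477853.

α = 2.063, β = -3.038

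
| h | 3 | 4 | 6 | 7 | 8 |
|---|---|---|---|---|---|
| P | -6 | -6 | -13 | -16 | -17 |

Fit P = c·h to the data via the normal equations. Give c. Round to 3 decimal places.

From the data, Σh·h = 174.
Moment sums: Σh·P = -368.
AᵀA·[c]ᵀ = AᵀP becomes [[174]]·[c]ᵀ = [-368]ᵀ.
c = (-368)/174 = -2.11494.

c = -2.115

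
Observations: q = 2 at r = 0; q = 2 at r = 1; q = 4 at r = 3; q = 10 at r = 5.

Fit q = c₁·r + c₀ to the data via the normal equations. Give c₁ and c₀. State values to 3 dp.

c₁ = 1.593, c₀ = 0.915

Normal-equation sums: Σr·r = 35, Σr = 9, Σ1 = 4.
Moment sums: Σr·q = 64, Σq = 18.
Eliminating c₀: 4·(row 1) − 9·(row 2) gives 59·c₁ = 4·64 − 9·18 = 94, so c₁ = 94/59.
Then c₀ = (18 − 9·(94/59))/4 = 54/59.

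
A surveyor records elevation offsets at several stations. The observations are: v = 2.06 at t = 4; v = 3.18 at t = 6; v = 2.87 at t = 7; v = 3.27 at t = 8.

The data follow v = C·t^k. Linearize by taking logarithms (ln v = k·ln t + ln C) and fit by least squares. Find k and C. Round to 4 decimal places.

k = 0.6389, C = 0.8861

Linearized form: ln v = k·ln t + ln C. From the 4 transformed points,
Σln t = 7.2034, Σ(ln t)² = 13.2429, Σln v = 4.1187, Σln t·ln v = 7.5900.
Equations: 13.2429·k + 7.2034·ln C = 7.5900;  7.2034·k + 4·ln C = 4.1187.
Slope k = (n·Σln t·ln v − Σln t·Σln v)/(n·Σ(ln t)² − (Σln t)²) = (4·7.5900 − 7.2034·4.1187)/1.0824 = 0.63891; ln C = (Σln v − k·Σln t)/n = -0.12092, so C = exp(-0.12092) = 0.88611.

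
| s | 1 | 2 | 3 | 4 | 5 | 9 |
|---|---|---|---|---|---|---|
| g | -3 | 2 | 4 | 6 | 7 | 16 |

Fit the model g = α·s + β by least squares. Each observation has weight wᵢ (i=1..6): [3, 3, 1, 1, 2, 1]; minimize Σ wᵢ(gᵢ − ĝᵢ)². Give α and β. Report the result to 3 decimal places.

α = 2.268, β = -3.854

Compute the Gram sums: Σwᵢ·s·s = 171, Σwᵢ·s = 35, Σwᵢ·1 = 11.
For MᵀWg: Σwᵢ·s·g = 253, Σwᵢ·g = 37.
MᵀWM·[α, β]ᵀ = MᵀWg becomes [[171, 35]; [35, 11]]·[α, β]ᵀ = [253, 37]ᵀ.
Determinant 171·11 − 35² = 656.
α = (253·11 − 35·37)/656 = 93/41; β = (171·37 − 35·253)/656 = -158/41.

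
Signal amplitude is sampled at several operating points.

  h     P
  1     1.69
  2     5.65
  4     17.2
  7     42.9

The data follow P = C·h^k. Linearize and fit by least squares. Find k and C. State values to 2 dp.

k = 1.66, C = 1.73

Let Y = ln P. Fitting Y = k·ln h + ln C by least squares:
XᵀX = [[6.1888, 4.0254]; [4.0254, 4]], rhs = [12.4586, 8.8602]ᵀ  (here Σln h = 4.0254, Σ(ln h)² = 6.1888, Σln P = 8.8602, Σln h·ln P = 12.4586).
Slope k = (n·Σln h·ln P − Σln h·Σln P)/(n·Σ(ln h)² − (Σln h)²) = (4·12.4586 − 4.0254·8.8602)/8.5519 = 1.65685; ln C = (Σln P − k·Σln h)/n = 0.54770, so C = exp(0.54770) = 1.72926.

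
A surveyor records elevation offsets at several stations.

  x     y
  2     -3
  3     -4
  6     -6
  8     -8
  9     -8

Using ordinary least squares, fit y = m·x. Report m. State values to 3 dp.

Normal-equation sums: Σx·x = 194.
Moment sums: Σx·y = -190.
Hence m = -190 / 194 ≈ -0.979381.

m = -0.979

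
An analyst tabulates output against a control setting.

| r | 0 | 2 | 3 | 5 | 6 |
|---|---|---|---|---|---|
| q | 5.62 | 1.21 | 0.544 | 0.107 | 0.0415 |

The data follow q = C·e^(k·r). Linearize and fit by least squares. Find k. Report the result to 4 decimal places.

With ln qᵢ as the transformed response and rᵢ as the regressor:
Σr = 16.0000, Σ(r)² = 74.0000, Σln q = -4.1088, Σr·ln q = -31.7122.
Equations: 74.0000·k + 16.0000·ln C = -31.7122;  16.0000·k + 5·ln C = -4.1088.
Solving (det = 114.0000): k = -0.81421, ln C = 1.78369.

k = -0.8142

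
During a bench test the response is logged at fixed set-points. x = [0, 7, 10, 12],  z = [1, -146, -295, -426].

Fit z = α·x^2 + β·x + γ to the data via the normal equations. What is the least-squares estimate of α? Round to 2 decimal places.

α = -2.93

The normal equations are: 33137·α + 3071·β + 293·γ = -97998;  3071·α + 293·β + 29·γ = -9084;  293·α + 29·β + 4·γ = -866.
Row-reducing yields α = -27203/9300, β = -4069/9300, γ = 289/310.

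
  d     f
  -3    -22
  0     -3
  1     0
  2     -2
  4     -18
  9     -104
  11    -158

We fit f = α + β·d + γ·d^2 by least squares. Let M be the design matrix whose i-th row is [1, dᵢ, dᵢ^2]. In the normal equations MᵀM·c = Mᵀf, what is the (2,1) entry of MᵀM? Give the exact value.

Row 2 ↔ basis d, column 1 ↔ basis 1, so (MᵀM)_{2,1} = Σᵢ d = (-3)·(1) + (0)·(1) + (1)·(1) + (2)·(1) + (4)·(1) + (9)·(1) + (11)·(1) = 24.

24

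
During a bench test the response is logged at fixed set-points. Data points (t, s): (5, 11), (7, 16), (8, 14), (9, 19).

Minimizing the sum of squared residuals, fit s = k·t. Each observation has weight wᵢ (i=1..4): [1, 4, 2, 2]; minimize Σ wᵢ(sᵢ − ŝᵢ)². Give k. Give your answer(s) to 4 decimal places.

k = 2.0920

Normal-equation sums: Σwᵢ·t·t = 511.
Right-hand side: Σwᵢ·t·s = 1069.
Normal equations: [[511]]·[k]ᵀ = [1069]ᵀ.
Hence k = 1069 / 511 ≈ 2.09198.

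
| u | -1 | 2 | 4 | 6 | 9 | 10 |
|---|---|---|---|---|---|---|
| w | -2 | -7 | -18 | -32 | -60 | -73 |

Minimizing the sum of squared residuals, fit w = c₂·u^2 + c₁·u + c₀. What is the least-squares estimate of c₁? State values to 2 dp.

c₁ = -1.51

Forming XᵀX = [[18130, 2016, 238]; [2016, 238, 30]; [238, 30, 6]] and Xᵀw = [-13630, -1546, -192]ᵀ gives XᵀX·[c₂, c₁, c₀]ᵀ = Xᵀw.
Inverting the 3×3 Gram matrix, [c₂, c₁, c₀]ᵀ = [-33897/61789, -13327/8827, -23746/8827]ᵀ.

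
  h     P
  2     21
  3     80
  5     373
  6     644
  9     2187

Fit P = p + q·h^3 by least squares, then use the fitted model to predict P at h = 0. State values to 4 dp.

P̂ = -2.6593

With design matrix X, XᵀX = [[5, 1105]; [1105, 594515]] and XᵀP = [3305, 1782380]ᵀ.
det = 5·594515 − 1105² = 1751550.
p = (3305·594515 − 1105·1782380)/1751550 = -186313/70062; q = (5·1782380 − 1105·3305)/1751550 = 210395/70062.
At h = 0: P̂ = (-186313/70062)·(1) + (210395/70062)·(0) = -186313/70062.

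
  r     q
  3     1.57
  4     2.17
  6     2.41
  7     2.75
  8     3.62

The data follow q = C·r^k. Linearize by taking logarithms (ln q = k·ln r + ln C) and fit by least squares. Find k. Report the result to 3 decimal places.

k = 0.718

Linearized form: ln q = k·ln r + ln C. From the 5 transformed points,
Σln r = 8.3020, Σ(ln r)² = 14.4498, Σln q = 4.4035, Σln r·ln q = 7.7893.
Equations: 14.4498·k + 8.3020·ln C = 7.7893;  8.3020·k + 5·ln C = 4.4035.
Δ = 14.4498·5 − (8.3020)² = 3.3255; k = (7.7893·5 − 8.3020·4.4035)/3.3255 = 0.71819, ln C = (14.4498·4.4035 − 8.3020·7.7893)/3.3255 = -0.31179.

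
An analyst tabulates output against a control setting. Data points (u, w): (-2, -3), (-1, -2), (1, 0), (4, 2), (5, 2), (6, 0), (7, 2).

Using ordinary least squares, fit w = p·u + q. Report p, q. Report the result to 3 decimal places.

p = 0.496, q = -1.275

From the data, Σu·u = 132, Σu = 20, Σ1 = 7.
And Σu·w = 40, Σw = 1.
Normal equations: [[132, 20]; [20, 7]]·[p, q]ᵀ = [40, 1]ᵀ.
Δ = 132·7 − 20² = 524.
p = (40·7 − 20·1)/524 = 65/131; q = (132·1 − 20·40)/524 = -167/131.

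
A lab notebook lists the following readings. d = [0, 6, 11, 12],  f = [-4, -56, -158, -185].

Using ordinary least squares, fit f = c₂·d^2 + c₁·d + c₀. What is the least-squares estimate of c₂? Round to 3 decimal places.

c₂ = -1.069

Setting ∂/∂c₂ … = 0 gives: 36673·c₂ + 3275·c₁ + 301·c₀ = -47774;  3275·c₂ + 301·c₁ + 29·c₀ = -4294;  301·c₂ + 29·c₁ + 4·c₀ = -403.
Solving the 3×3 system (Gaussian elimination) gives c₂ = -6215/5812, c₁ = -39143/17436, c₀ = -34927/8718.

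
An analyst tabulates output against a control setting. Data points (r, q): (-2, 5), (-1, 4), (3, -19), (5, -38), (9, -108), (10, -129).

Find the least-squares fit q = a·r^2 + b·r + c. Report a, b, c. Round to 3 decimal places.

XᵀX·[a, b, c]ᵀ = Xᵀq reads: 17284·a + 1872·b + 220·c = -22745;  1872·a + 220·b + 24·c = -2523;  220·a + 24·b + 6·c = -285.
Inverting the 3×3 Gram matrix, [a, b, c]ᵀ = [-3693/3844, -13329/3844, 1534/961]ᵀ.

a = -0.961, b = -3.467, c = 1.596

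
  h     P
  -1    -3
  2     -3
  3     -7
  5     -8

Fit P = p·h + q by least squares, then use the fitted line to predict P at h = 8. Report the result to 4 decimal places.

P̂ = -10.3867

The normal equations are: 39·p + 9·q = -64;  9·p + 4·q = -21.
Eliminating q: 4·(row 1) − 9·(row 2) gives 75·p = 4·(-64) − 9·(-21) = -67, so p = -67/75.
Then q = ((-21) − 9·(-67/75))/4 = -81/25.
At h = 8: P̂ = (-67/75)·(8) + (-81/25)·(1) = -779/75.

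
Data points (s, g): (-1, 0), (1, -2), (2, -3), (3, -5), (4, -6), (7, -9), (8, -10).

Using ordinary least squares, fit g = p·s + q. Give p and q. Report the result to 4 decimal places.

p = -1.1343, q = -1.1111

The normal system AᵀA·[p, q]ᵀ = Aᵀg is [[144, 24]; [24, 7]]·[p, q]ᵀ = [-190, -35]ᵀ.
Eliminating q: 7·(row 1) − 24·(row 2) gives 432·p = 7·(-190) − 24·(-35) = -490, so p = -245/216.
Then q = ((-35) − 24·(-245/216))/7 = -10/9.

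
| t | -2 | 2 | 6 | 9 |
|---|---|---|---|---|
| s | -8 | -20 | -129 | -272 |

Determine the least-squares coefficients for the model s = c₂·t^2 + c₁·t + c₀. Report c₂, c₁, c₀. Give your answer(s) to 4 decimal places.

Forming XᵀX = [[7889, 945, 125]; [945, 125, 15]; [125, 15, 4]] and Xᵀs = [-26788, -3246, -429]ᵀ gives XᵀX·[c₂, c₁, c₀]ᵀ = Xᵀs.
Solving the 3×3 system (Gaussian elimination) gives c₂ = -28051/9400, c₁ = -147699/47000, c₀ = -10391/4700.

c₂ = -2.9841, c₁ = -3.1425, c₀ = -2.2109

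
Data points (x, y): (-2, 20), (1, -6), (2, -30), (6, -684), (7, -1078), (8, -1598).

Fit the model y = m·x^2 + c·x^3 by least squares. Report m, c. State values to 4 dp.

m = -1.1498, c = -2.9775

Forming MᵀM = [[7826, 57352]; [57352, 426578]] and Mᵀy = [-179764, -1336080]ᵀ gives MᵀM·[m, c]ᵀ = Mᵀy.
Δ = 7826·426578 − 57352² = 49147524.
m = ((-179764)·426578 − 57352·(-1336080))/49147524 = -14126858/12286881; c = (7826·(-1336080) − 57352·(-179764))/49147524 = -36584288/12286881.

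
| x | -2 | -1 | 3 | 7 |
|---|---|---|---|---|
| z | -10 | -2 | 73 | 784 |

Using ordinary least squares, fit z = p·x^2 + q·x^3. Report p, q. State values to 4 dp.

p = 1.8621, q = 2.0202

Compute the Gram sums: Σx^2·x^2 = 2499, Σx^2·x^3 = 17017, Σx^3·x^3 = 118443.
Moment sums: Σx^2·z = 39031, Σx^3·z = 270965.
AᵀA·[p, q]ᵀ = Aᵀz becomes [[2499, 17017]; [17017, 118443]]·[p, q]ᵀ = [39031, 270965]ᵀ.
Eliminating q: 118443·(row 1) − 17017·(row 2) gives 6410768·p = 118443·39031 − 17017·270965 = 11937328, so p = 57391/30821.
Then q = (270965 − 17017·(57391/30821))/118443 = 6802/3367.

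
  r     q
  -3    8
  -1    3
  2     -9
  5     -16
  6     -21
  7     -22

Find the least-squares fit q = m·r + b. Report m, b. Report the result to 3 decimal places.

m = -3.111, b = -1.205

MᵀM·[m, b]ᵀ = Mᵀq reads: 124·m + 16·b = -405;  16·m + 6·b = -57.
Determinant 124·6 − 16² = 488.
m = ((-405)·6 − 16·(-57))/488 = -759/244; b = (124·(-57) − 16·(-405))/488 = -147/122.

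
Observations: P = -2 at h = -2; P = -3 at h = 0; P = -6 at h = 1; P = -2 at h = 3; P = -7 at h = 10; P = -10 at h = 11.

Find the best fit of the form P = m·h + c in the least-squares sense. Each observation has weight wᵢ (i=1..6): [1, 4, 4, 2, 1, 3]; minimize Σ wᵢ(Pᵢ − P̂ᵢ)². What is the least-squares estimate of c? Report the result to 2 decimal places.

c = -3.51

Entries of AᵀWA: Σwᵢ·h·h = 489, Σwᵢ·h = 51, Σwᵢ·1 = 15.
For AᵀWP: Σwᵢ·h·P = -432, Σwᵢ·P = -79.
Δ = 489·15 − 51² = 4734.
m = ((-432)·15 − 51·(-79))/4734 = -817/1578; c = (489·(-79) − 51·(-432))/4734 = -5533/1578.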